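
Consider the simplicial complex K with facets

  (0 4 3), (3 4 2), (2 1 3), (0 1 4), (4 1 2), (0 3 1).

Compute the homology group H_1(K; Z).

Order the vertices as 0 < 1 < 2 < 3 < 4. Listing each simplex with vertices in this order, K has dimension 2 with simplices:

  0-simplices (5): [0], [1], [2], [3], [4]
  1-simplices (9): [0,1], [0,3], [0,4], [1,2], [1,3], [1,4], [2,3], [2,4], [3,4]
  2-simplices (6): [0,1,3], [0,1,4], [0,3,4], [1,2,3], [1,2,4], [2,3,4]

giving chain groups C_0 ≅ Z^5, C_1 ≅ Z^9, C_2 ≅ Z^6.

Boundary ∂_1: C_1 → C_0 is given by ∂[p,q] = [q] − [p].
The 5×9 boundary matrix has rank 4 and Smith normal form diag(1,1,1,1).

∂_2: C_2 → C_1 sends each 2-simplex [p,q,r] to [q,r] − [p,r] + [p,q]. For instance
  ∂[0,1,4] = [1,4] − [0,4] + [0,1],
  ∂[1,2,3] = [2,3] − [1,3] + [1,2].
The 9×6 boundary matrix has rank 5 and Smith normal form diag(1,1,1,1,1).

Now H_k = ker ∂_k / im ∂_{k+1}, so:

  H_1: rank ker ∂_1 − rank ∂_2 = (9 − 4) − 5 = 0, and the invariant factors of ∂_2 are all 1, so H_1 ≅ 0.

H_1 = 0.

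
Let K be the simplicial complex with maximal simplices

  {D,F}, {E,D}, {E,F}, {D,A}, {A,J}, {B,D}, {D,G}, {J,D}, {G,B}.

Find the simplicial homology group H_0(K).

H_0 ≅ Z.

Order the vertices as A < B < D < E < F < G < J. Listing each simplex with vertices in this order, K has dimension 1 with simplices:

  0-simplices (7): A, B, D, E, F, G, J
  1-simplices (9): AD, AJ, BD, BG, DE, DF, DG, DJ, EF

giving chain groups C_0 ≅ Z^7, C_1 ≅ Z^9.

The boundary map ∂_1: C_1 → C_0 sends each edge [p,q] (with p < q) to q − p. For instance
  ∂BD = D − B.
As a 7×9 matrix over Z this has rank 6, with invariant factors (1,1,1,1,1,1).

Reading off H_k = ker ∂_k / im ∂_{k+1}:

  H_0: rank C_0 − rank ∂_1 = 7 − 6 = 1, and the invariant factors of ∂_1 are all 1, so H_0 = Z.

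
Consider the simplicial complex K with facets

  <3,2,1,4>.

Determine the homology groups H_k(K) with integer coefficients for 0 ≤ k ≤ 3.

H_0 ≅ Z,  H_1 = 0,  H_2 = 0,  H_3 = 0.

Fix the vertex order 1 < 2 < 3 < 4 and write every simplex with vertices in increasing order. Then dim K = 3 and the simplices of K are:

  0-simplices (4): [1], [2], [3], [4]
  1-simplices (6): [1,2], [1,3], [1,4], [2,3], [2,4], [3,4]
  2-simplices (4): [1,2,3], [1,2,4], [1,3,4], [2,3,4]
  3-simplices (1): [1,2,3,4]

giving chain groups C_0 ≅ Z^4, C_1 ≅ Z^6, C_2 ≅ Z^4, C_3 ≅ Z^1.

Boundary ∂_1: C_1 → C_0 sends each edge [p,q] (with p < q) to q − p.
The resulting 4×6 matrix has rank 3, and its Smith normal form has invariant factors (1,1,1).

∂_2: C_2 → C_1 maps a triangle to the signed sum of its edges. For instance
  ∂[1,2,3] = [2,3] − [1,3] + [1,2],
  ∂[2,3,4] = [3,4] − [2,4] + [2,3].
As a 6×4 matrix over Z this has rank 3, with invariant factors (1,1,1).

∂_3: C_3 → C_2 sends each 3-simplex σ to the alternating sum Σ_i (−1)^i (σ with its i-th vertex removed). For instance
  ∂[1,2,3,4] = [2,3,4] − [1,3,4] + [1,2,4] − [1,2,3].
As a 4×1 matrix over Z this has rank 1, with invariant factors (1).

Now H_k = ker ∂_k / im ∂_{k+1}, so:

  H_0: rank C_0 − rank ∂_1 = 4 − 3 = 1, and the invariant factors of ∂_1 are all 1, so H_0 ≅ Z.
  H_1: rank ker ∂_1 − rank ∂_2 = (6 − 3) − 3 = 0, and the invariant factors of ∂_2 are all 1, so H_1 ≅ 0.
  H_2: rank ker ∂_2 − rank ∂_3 = (4 − 3) − 1 = 0, and the invariant factors of ∂_3 are all 1, so H_2 ≅ 0.
  H_3: rank ker ∂_3 − rank ∂_4 = (1 − 1) − 0 = 0, and there is no ∂_4, so H_3 ≅ 0.

As a check, the Euler characteristic is 4 − 6 + 4 − 1 = 1, which agrees with 1 − 0 + 0 − 0 = 1.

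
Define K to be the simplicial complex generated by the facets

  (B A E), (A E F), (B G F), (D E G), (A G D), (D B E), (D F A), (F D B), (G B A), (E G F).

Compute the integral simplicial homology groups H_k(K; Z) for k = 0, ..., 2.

H_0 ≅ Z,  H_1 ≅ Z/2,  H_2 = 0.

K has 6 vertices, 15 edges, 10 triangles.
rank ∂_0 = 0, rank ∂_1 = 5 ⇒ b_0 = 6 − 0 − 5 = 1; all invariant factors of ∂_1 are 1 so no torsion. So H_0 = Z.
rank ∂_1 = 5, rank ∂_2 = 10 ⇒ b_1 = 15 − 5 − 10 = 0; ∂_2 has invariant factor(s) [2] giving torsion. So H_1 = Z/2.
rank ∂_2 = 10, rank ∂_3 = 0 ⇒ b_2 = 10 − 10 − 0 = 0. So H_2 = 0.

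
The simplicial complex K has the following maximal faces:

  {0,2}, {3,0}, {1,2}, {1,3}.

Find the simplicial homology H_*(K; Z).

K has 4 vertices, 4 edges.
rank ∂_0 = 0, rank ∂_1 = 3 ⇒ b_0 = 4 − 0 − 3 = 1; all invariant factors of ∂_1 are 1 so no torsion. So H_0 ≅ Z.
rank ∂_1 = 3, rank ∂_2 = 0 ⇒ b_1 = 4 − 3 − 0 = 1. So H_1 ≅ Z.

H_0 ≅ Z,  H_1 ≅ Z.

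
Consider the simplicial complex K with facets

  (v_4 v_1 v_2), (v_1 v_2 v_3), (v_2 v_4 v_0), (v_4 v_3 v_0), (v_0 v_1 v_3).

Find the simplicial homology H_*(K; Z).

K has 5 vertices, 10 edges, 5 triangles.
rank ∂_0 = 0, rank ∂_1 = 4 ⇒ b_0 = 5 − 0 − 4 = 1; all invariant factors of ∂_1 are 1 so no torsion. So H_0 ≅ Z.
rank ∂_1 = 4, rank ∂_2 = 5 ⇒ b_1 = 10 − 4 − 5 = 1; all invariant factors of ∂_2 are 1 so no torsion. So H_1 ≅ Z.
rank ∂_2 = 5, rank ∂_3 = 0 ⇒ b_2 = 5 − 5 − 0 = 0. So H_2 ≅ 0.

H_0 = Z,  H_1 = Z,  H_2 = 0.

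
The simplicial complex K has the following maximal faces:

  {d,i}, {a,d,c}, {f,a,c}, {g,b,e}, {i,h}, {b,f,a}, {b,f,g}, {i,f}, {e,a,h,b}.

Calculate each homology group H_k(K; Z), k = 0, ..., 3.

Take the total order a < b < c < d < e < f < g < h < i on the vertex set. Then K (dimension 3) consists of the simplices:

  0-simplices (9): a, b, c, d, e, f, g, h, i
  1-simplices (18): ab, ac, ad, ae, af, ah, be, bf, bg, bh, cd, cf, di, eg, eh, fg, fi, hi
  2-simplices (9): abe, abf, abh, acd, acf, aeh, beg, beh, bfg
  3-simplices (1): abeh

Hence C_0 ≅ Z^9, C_1 ≅ Z^18, C_2 ≅ Z^9, C_3 ≅ Z^1.

∂_1: C_1 → C_0 is given by ∂[p,q] = [q] − [p]. For instance
  ∂cf = f − c.
This gives a 9×18 integer matrix of rank 8; reducing to Smith normal form yields diagonal entries (1,1,1,1,1,1,1,1).

The boundary map ∂_2: C_2 → C_1 maps a triangle to the signed sum of its edges. For instance
  ∂abh = bh − ah + ab,
  ∂acd = cd − ad + ac.
The 18×9 boundary matrix has rank 8 and Smith normal form diag(1,1,1,1,1,1,1,1).

∂_3: C_3 → C_2 sends each 3-simplex σ to the alternating sum Σ_i (−1)^i (σ with its i-th vertex removed). For instance
  ∂abeh = beh − aeh + abh − abe.
The resulting 9×1 matrix has rank 1, and its Smith normal form has invariant factors (1).

Reading off H_k = ker ∂_k / im ∂_{k+1}:

  H_0: rank C_0 − rank ∂_1 = 9 − 8 = 1, and the invariant factors of ∂_1 are all 1, so H_0 = Z.
  H_1: rank ker ∂_1 − rank ∂_2 = (18 − 8) − 8 = 2, and the invariant factors of ∂_2 are all 1, so H_1 = Z^2.
  H_2: rank ker ∂_2 − rank ∂_3 = (9 − 8) − 1 = 0, and the invariant factors of ∂_3 are all 1, so H_2 = 0.
  H_3: rank ker ∂_3 − rank ∂_4 = (1 − 1) − 0 = 0, and there is no ∂_4, so H_3 = 0.

H_0 ≅ Z,  H_1 ≅ Z^2,  H_2 = 0,  H_3 = 0.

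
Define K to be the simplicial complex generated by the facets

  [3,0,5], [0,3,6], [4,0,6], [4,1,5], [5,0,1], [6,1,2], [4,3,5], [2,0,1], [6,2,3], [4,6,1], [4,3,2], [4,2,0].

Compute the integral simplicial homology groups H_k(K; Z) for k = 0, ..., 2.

H_0 ≅ Z,  H_1 ≅ Z_2,  H_2 = 0.

Fix the vertex order 0 < 1 < 2 < 3 < 4 < 5 < 6 and write every simplex with vertices in increasing order. Then dim K = 2 and the simplices of K are:

  0-simplices (7): [0], [1], [2], [3], [4], [5], [6]
  1-simplices (18): [0,1], [0,2], [0,3], [0,4], [0,5], [0,6], [1,2], [1,4], [1,5], [1,6], [2,3], [2,4], [2,6], [3,4], [3,5], [3,6], [4,5], [4,6]
  2-simplices (12): [0,1,2], [0,1,5], [0,2,4], [0,3,5], [0,3,6], [0,4,6], [1,2,6], [1,4,5], [1,4,6], [2,3,4], [2,3,6], [3,4,5]

giving chain groups C_0 ≅ Z^7, C_1 ≅ Z^18, C_2 ≅ Z^12.

Boundary ∂_1: C_1 → C_0 maps an edge to its endpoints' difference, ∂[p,q] = q − p. For instance
  ∂[3,4] = [4] − [3].
This gives a 7×18 integer matrix of rank 6; reducing to Smith normal form yields diagonal entries (1,1,1,1,1,1).

∂_2: C_2 → C_1 sends each 2-simplex [p,q,r] to [q,r] − [p,r] + [p,q]. For instance
  ∂[3,4,5] = [4,5] − [3,5] + [3,4],
  ∂[0,4,6] = [4,6] − [0,6] + [0,4].
The 18×12 boundary matrix has rank 12 and Smith normal form diag(1,1,1,1,1,1,1,1,1,1,1,2).

From H_k ≅ ker(∂_k) / im(∂_{k+1}) we obtain:

  H_0: rank C_0 − rank ∂_1 = 7 − 6 = 1, and the invariant factors of ∂_1 are all 1, so H_0 ≅ Z.
  H_1: rank ker ∂_1 − rank ∂_2 = (18 − 6) − 12 = 0, and ∂_2 has invariant factor 2 > 1, so H_1 ≅ Z_2.
  H_2: rank ker ∂_2 − rank ∂_3 = (12 − 12) − 0 = 0, and there is no ∂_3, so H_2 ≅ 0.

(K is a triangulation of the real projective plane RP^2.)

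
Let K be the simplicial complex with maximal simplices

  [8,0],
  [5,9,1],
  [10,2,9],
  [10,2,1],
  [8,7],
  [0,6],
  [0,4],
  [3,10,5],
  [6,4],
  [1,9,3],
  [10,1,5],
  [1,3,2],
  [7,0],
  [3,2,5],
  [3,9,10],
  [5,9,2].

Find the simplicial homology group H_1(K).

H_1 ≅ Z^2 ⊕ Z/2.

Order the vertices as 0 < 1 < 2 < 3 < 4 < 5 < 6 < 7 < 8 < 9 < 10. Listing each simplex with vertices in this order, K has dimension 2 with simplices:

  0-simplices (11): [0], [1], [2], [3], [4], [5], [6], [7], [8], [9], [10]
  1-simplices (21): [0,4], [0,6], [0,7], [0,8], [1,2], [1,3], [1,5], [1,9], [1,10], [2,3], [2,5], [2,9], [2,10], [3,5], [3,9], [3,10], [4,6], [5,9], [5,10], [7,8], [9,10]
  2-simplices (10): [1,2,3], [1,2,10], [1,3,9], [1,5,9], [1,5,10], [2,3,5], [2,5,9], [2,9,10], [3,5,10], [3,9,10]

so the chain groups are C_0 ≅ Z^11, C_1 ≅ Z^21, C_2 ≅ Z^10.

Boundary ∂_1: C_1 → C_0 sends each edge [p,q] (with p < q) to q − p.
As a 11×21 matrix over Z this has rank 9, with invariant factors (1,1,1,1,1,1,1,1,1).

Boundary ∂_2: C_2 → C_1 maps a triangle to the signed sum of its edges. For instance
  ∂[3,9,10] = [9,10] − [3,10] + [3,9],
  ∂[2,9,10] = [9,10] − [2,10] + [2,9].
As a 21×10 matrix over Z this has rank 10, with invariant factors (1,1,1,1,1,1,1,1,1,2).

Reading off H_k = ker ∂_k / im ∂_{k+1}:

  H_1: rank ker ∂_1 − rank ∂_2 = (21 − 9) − 10 = 2, and ∂_2 has invariant factor 2 > 1, so H_1 = Z^2 ⊕ Z/2.

(K is a triangulation of the disjoint union of a wedge of 2 circles and the real projective plane RP^2.)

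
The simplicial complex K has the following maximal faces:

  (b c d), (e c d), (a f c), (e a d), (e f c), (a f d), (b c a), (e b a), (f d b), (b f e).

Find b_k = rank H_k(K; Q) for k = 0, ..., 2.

We work with the vertex ordering a < b < c < d < e < f. The simplices of K, each written with vertices in increasing order, are:

  0-simplices (6): a, b, c, d, e, f
  1-simplices (15): ab, ac, ad, ae, af, bc, bd, be, bf, cd, ce, cf, de, df, ef
  2-simplices (10): abc, abe, acf, ade, adf, bcd, bdf, bef, cde, cef

giving chain groups C_0 ≅ Z^6, C_1 ≅ Z^15, C_2 ≅ Z^10.

∂_1: C_1 → C_0 maps an edge to its endpoints' difference, ∂[p,q] = q − p. For instance
  ∂cd = d − c.
As a 6×15 matrix over Z this has rank 5, with invariant factors (1,1,1,1,1).

Boundary ∂_2: C_2 → C_1 acts by ∂[p,q,r] = [q,r] − [p,r] + [p,q]. For instance
  ∂acf = cf − af + ac,
  ∂ade = de − ae + ad.
The resulting 15×10 matrix has rank 10, and its Smith normal form has invariant factors (1,1,1,1,1,1,1,1,1,2).

Computing H_k = (kernel of ∂_k) / (image of ∂_{k+1}):

  H_0: rank C_0 − rank ∂_1 = 6 − 5 = 1, and the invariant factors of ∂_1 are all 1, so H_0 ≅ Z.
  H_1: rank ker ∂_1 − rank ∂_2 = (15 − 5) − 10 = 0, and ∂_2 has invariant factor 2 > 1, so H_1 ≅ Z/2.
  H_2: rank ker ∂_2 − rank ∂_3 = (10 − 10) − 0 = 0, and there is no ∂_3, so H_2 ≅ 0.

Hence the Betti numbers are b_0 = 1, b_1 = 0, b_2 = 0.

b_0 = 1, b_1 = 0, b_2 = 0.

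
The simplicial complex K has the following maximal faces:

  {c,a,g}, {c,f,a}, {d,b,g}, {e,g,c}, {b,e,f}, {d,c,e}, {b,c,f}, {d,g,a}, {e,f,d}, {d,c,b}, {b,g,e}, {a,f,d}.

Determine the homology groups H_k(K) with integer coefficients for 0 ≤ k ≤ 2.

H_0 ≅ Z,  H_1 ≅ Z/2Z,  H_2 = 0.

Order the vertices as a < b < c < d < e < f < g. Listing each simplex with vertices in this order, K has dimension 2 with simplices:

  0-simplices (7): a, b, c, d, e, f, g
  1-simplices (18): ac, ad, af, ag, bc, bd, be, bf, bg, cd, ce, cf, cg, de, df, dg, ef, eg
  2-simplices (12): acf, acg, adf, adg, bcd, bcf, bdg, bef, beg, cde, ceg, def

giving chain groups C_0 ≅ Z^7, C_1 ≅ Z^18, C_2 ≅ Z^12.

Boundary ∂_1: C_1 → C_0 sends each edge [p,q] (with p < q) to q − p.
This gives a 7×18 integer matrix of rank 6; reducing to Smith normal form yields diagonal entries (1,1,1,1,1,1).

Boundary ∂_2: C_2 → C_1 acts by ∂[p,q,r] = [q,r] − [p,r] + [p,q]. For instance
  ∂ceg = eg − cg + ce,
  ∂adf = df − af + ad.
The 18×12 boundary matrix has rank 12 and Smith normal form diag(1,1,1,1,1,1,1,1,1,1,1,2).

Reading off H_k = ker ∂_k / im ∂_{k+1}:

  H_0: rank C_0 − rank ∂_1 = 7 − 6 = 1, and the invariant factors of ∂_1 are all 1, so H_0 = Z.
  H_1: rank ker ∂_1 − rank ∂_2 = (18 − 6) − 12 = 0, and ∂_2 has invariant factor 2 > 1, so H_1 = Z/2Z.
  H_2: rank ker ∂_2 − rank ∂_3 = (12 − 12) − 0 = 0, and there is no ∂_3, so H_2 = 0.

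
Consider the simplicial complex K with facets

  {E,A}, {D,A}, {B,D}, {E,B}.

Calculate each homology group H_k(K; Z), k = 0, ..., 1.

H_0 ≅ Z,  H_1 ≅ Z.

Fix the vertex order A < B < D < E and write every simplex with vertices in increasing order. Then dim K = 1 and the simplices of K are:

  0-simplices (4): A, B, D, E
  1-simplices (4): AD, AE, BD, BE

so the chain groups are C_0 ≅ Z^4, C_1 ≅ Z^4.

The boundary map ∂_1: C_1 → C_0 maps an edge to its endpoints' difference, ∂[p,q] = q − p. For instance
  ∂AD = D − A.
As a 4×4 matrix over Z this has rank 3, with invariant factors (1,1,1).

Reading off H_k = ker ∂_k / im ∂_{k+1}:

  H_0: rank C_0 − rank ∂_1 = 4 − 3 = 1, and the invariant factors of ∂_1 are all 1, so H_0 = Z.
  H_1: rank ker ∂_1 − rank ∂_2 = (4 − 3) − 0 = 1, and there is no ∂_2, so H_1 = Z.

As a check, the Euler characteristic is 4 − 4 = 0, which agrees with 1 − 1 = 0.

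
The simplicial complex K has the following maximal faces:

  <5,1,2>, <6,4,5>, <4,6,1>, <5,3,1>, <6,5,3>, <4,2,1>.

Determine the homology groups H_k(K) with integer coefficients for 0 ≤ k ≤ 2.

H_0 = Z,  H_1 = Z,  H_2 = 0.

Order the vertices as 1 < 2 < 3 < 4 < 5 < 6. Listing each simplex with vertices in this order, K has dimension 2 with simplices:

  0-simplices (6): [1], [2], [3], [4], [5], [6]
  1-simplices (12): [1,2], [1,3], [1,4], [1,5], [1,6], [2,4], [2,5], [3,5], [3,6], [4,5], [4,6], [5,6]
  2-simplices (6): [1,2,4], [1,2,5], [1,3,5], [1,4,6], [3,5,6], [4,5,6]

Hence C_0 ≅ Z^6, C_1 ≅ Z^12, C_2 ≅ Z^6.

∂_1: C_1 → C_0 is given by ∂[p,q] = [q] − [p]. For instance
  ∂[2,4] = [4] − [2].
This gives a 6×12 integer matrix of rank 5; reducing to Smith normal form yields diagonal entries (1,1,1,1,1).

Boundary ∂_2: C_2 → C_1 sends each 2-simplex [p,q,r] to [q,r] − [p,r] + [p,q]. For instance
  ∂[1,2,4] = [2,4] − [1,4] + [1,2],
  ∂[1,4,6] = [4,6] − [1,6] + [1,4].
The resulting 12×6 matrix has rank 6, and its Smith normal form has invariant factors (1,1,1,1,1,1).

From H_k ≅ ker(∂_k) / im(∂_{k+1}) we obtain:

  H_0: rank C_0 − rank ∂_1 = 6 − 5 = 1, and the invariant factors of ∂_1 are all 1, so H_0 = Z.
  H_1: rank ker ∂_1 − rank ∂_2 = (12 − 5) − 6 = 1, and the invariant factors of ∂_2 are all 1, so H_1 = Z.
  H_2: rank ker ∂_2 − rank ∂_3 = (6 − 6) − 0 = 0, and there is no ∂_3, so H_2 = 0.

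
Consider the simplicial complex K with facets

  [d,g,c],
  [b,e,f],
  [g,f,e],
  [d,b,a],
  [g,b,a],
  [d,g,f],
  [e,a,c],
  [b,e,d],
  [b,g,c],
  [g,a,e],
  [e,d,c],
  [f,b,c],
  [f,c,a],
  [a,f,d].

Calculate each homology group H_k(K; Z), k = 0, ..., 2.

H_0 ≅ Z,  H_1 ≅ Z^2,  H_2 ≅ Z.

K has 7 vertices, 21 edges, 14 triangles.
rank ∂_0 = 0, rank ∂_1 = 6 ⇒ b_0 = 7 − 0 − 6 = 1; all invariant factors of ∂_1 are 1 so no torsion. So H_0 ≅ Z.
rank ∂_1 = 6, rank ∂_2 = 13 ⇒ b_1 = 21 − 6 − 13 = 2; all invariant factors of ∂_2 are 1 so no torsion. So H_1 ≅ Z^2.
rank ∂_2 = 13, rank ∂_3 = 0 ⇒ b_2 = 14 − 13 − 0 = 1. So H_2 ≅ Z.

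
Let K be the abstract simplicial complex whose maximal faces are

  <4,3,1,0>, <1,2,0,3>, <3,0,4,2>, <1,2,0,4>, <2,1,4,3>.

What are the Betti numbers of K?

b_0 = 1, b_1 = 0, b_2 = 0, b_3 = 1.

Fix the vertex order 0 < 1 < 2 < 3 < 4 and write every simplex with vertices in increasing order. Then dim K = 3 and the simplices of K are:

  0-simplices (5): [0], [1], [2], [3], [4]
  1-simplices (10): [0,1], [0,2], [0,3], [0,4], [1,2], [1,3], [1,4], [2,3], [2,4], [3,4]
  2-simplices (10): [0,1,2], [0,1,3], [0,1,4], [0,2,3], [0,2,4], [0,3,4], [1,2,3], [1,2,4], [1,3,4], [2,3,4]
  3-simplices (5): [0,1,2,3], [0,1,2,4], [0,1,3,4], [0,2,3,4], [1,2,3,4]

giving chain groups C_0 ≅ Z^5, C_1 ≅ Z^10, C_2 ≅ Z^10, C_3 ≅ Z^5.

∂_1: C_1 → C_0 sends each edge [p,q] (with p < q) to q − p. For instance
  ∂[3,4] = [4] − [3].
This gives a 5×10 integer matrix of rank 4; reducing to Smith normal form yields diagonal entries (1,1,1,1).

∂_2: C_2 → C_1 acts by ∂[p,q,r] = [q,r] − [p,r] + [p,q]. For instance
  ∂[1,2,4] = [2,4] − [1,4] + [1,2],
  ∂[2,3,4] = [3,4] − [2,4] + [2,3].
The 10×10 boundary matrix has rank 6 and Smith normal form diag(1,1,1,1,1,1).

∂_3: C_3 → C_2 sends each 3-simplex σ to the alternating sum Σ_i (−1)^i (σ with its i-th vertex removed). For instance
  ∂[0,1,3,4] = [1,3,4] − [0,3,4] + [0,1,4] − [0,1,3],
  ∂[1,2,3,4] = [2,3,4] − [1,3,4] + [1,2,4] − [1,2,3].
As a 10×5 matrix over Z this has rank 4, with invariant factors (1,1,1,1).

Computing H_k = (kernel of ∂_k) / (image of ∂_{k+1}):

  H_0: rank C_0 − rank ∂_1 = 5 − 4 = 1, and the invariant factors of ∂_1 are all 1, so H_0 ≅ Z.
  H_1: rank ker ∂_1 − rank ∂_2 = (10 − 4) − 6 = 0, and the invariant factors of ∂_2 are all 1, so H_1 ≅ 0.
  H_2: rank ker ∂_2 − rank ∂_3 = (10 − 6) − 4 = 0, and the invariant factors of ∂_3 are all 1, so H_2 ≅ 0.
  H_3: rank ker ∂_3 − rank ∂_4 = (5 − 4) − 0 = 1, and there is no ∂_4, so H_3 ≅ Z.

Hence the Betti numbers are b_0 = 1, b_1 = 0, b_2 = 0, b_3 = 1.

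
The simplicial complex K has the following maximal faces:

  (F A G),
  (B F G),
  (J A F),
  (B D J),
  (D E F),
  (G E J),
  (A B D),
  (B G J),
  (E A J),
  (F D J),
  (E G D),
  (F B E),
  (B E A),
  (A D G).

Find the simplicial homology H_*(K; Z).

Fix the vertex order A < B < D < E < F < G < J and write every simplex with vertices in increasing order. Then dim K = 2 and the simplices of K are:

  0-simplices (7): A, B, D, E, F, G, J
  1-simplices (21): AB, AD, AE, AF, AG, AJ, BD, BE, BF, BG, BJ, DE, DF, DG, DJ, EF, EG, EJ, FG, FJ, GJ
  2-simplices (14): ABD, ABE, ADG, AEJ, AFG, AFJ, BDJ, BEF, BFG, BGJ, DEF, DEG, DFJ, EGJ

so the chain groups are C_0 ≅ Z^7, C_1 ≅ Z^21, C_2 ≅ Z^14.

Boundary ∂_1: C_1 → C_0 is given by ∂[p,q] = [q] − [p].
As a 7×21 matrix over Z this has rank 6, with invariant factors (1,1,1,1,1,1).

Boundary ∂_2: C_2 → C_1 acts by ∂[p,q,r] = [q,r] − [p,r] + [p,q]. For instance
  ∂EGJ = GJ − EJ + EG,
  ∂BEF = EF − BF + BE.
As a 21×14 matrix over Z this has rank 13, with invariant factors (1,1,1,1,1,1,1,1,1,1,1,1,1).

From H_k ≅ ker(∂_k) / im(∂_{k+1}) we obtain:

  H_0: rank C_0 − rank ∂_1 = 7 − 6 = 1, and the invariant factors of ∂_1 are all 1, so H_0 = Z.
  H_1: rank ker ∂_1 − rank ∂_2 = (21 − 6) − 13 = 2, and the invariant factors of ∂_2 are all 1, so H_1 = Z^2.
  H_2: rank ker ∂_2 − rank ∂_3 = (14 − 13) − 0 = 1, and there is no ∂_3, so H_2 = Z.

As a check, the Euler characteristic is 7 − 21 + 14 = 0, which agrees with 1 − 2 + 1 = 0.

H_0 = Z,  H_1 = Z^2,  H_2 = Z.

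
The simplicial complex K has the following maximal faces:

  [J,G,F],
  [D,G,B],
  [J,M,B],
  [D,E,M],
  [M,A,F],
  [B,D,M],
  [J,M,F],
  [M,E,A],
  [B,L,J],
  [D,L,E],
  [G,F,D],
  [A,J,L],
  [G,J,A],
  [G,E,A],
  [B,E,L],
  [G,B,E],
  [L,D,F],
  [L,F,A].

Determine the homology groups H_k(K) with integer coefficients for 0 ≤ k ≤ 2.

H_0 = Z,  H_1 = Z ⊕ Z/2Z,  H_2 = 0.

Take the total order A < B < D < E < F < G < J < L < M on the vertex set. Then K (dimension 2) consists of the simplices:

  0-simplices (9): A, B, D, E, F, G, J, L, M
  1-simplices (27): AE, AF, AG, AJ, AL, AM, BD, BE, BG, BJ, BL, BM, DE, DF, DG, DL, DM, EG, EL, EM, FG, FJ, FL, FM, GJ, JL, JM
  2-simplices (18): AEG, AEM, AFL, AFM, AGJ, AJL, BDG, BDM, BEG, BEL, BJL, BJM, DEL, DEM, DFG, DFL, FGJ, FJM

Hence C_0 ≅ Z^9, C_1 ≅ Z^27, C_2 ≅ Z^18.

The boundary map ∂_1: C_1 → C_0 maps an edge to its endpoints' difference, ∂[p,q] = q − p.
This gives a 9×27 integer matrix of rank 8; reducing to Smith normal form yields diagonal entries (1,1,1,1,1,1,1,1).

∂_2: C_2 → C_1 maps a triangle to the signed sum of its edges. For instance
  ∂DFG = FG − DG + DF,
  ∂BEG = EG − BG + BE.
This gives a 27×18 integer matrix of rank 18; reducing to Smith normal form yields diagonal entries (1,1,1,1,1,1,1,1,1,1,1,1,1,1,1,1,1,2).

Reading off H_k = ker ∂_k / im ∂_{k+1}:

  H_0: rank C_0 − rank ∂_1 = 9 − 8 = 1, and the invariant factors of ∂_1 are all 1, so H_0 = Z.
  H_1: rank ker ∂_1 − rank ∂_2 = (27 − 8) − 18 = 1, and ∂_2 has invariant factor 2 > 1, so H_1 = Z ⊕ Z/2Z.
  H_2: rank ker ∂_2 − rank ∂_3 = (18 − 18) − 0 = 0, and there is no ∂_3, so H_2 = 0.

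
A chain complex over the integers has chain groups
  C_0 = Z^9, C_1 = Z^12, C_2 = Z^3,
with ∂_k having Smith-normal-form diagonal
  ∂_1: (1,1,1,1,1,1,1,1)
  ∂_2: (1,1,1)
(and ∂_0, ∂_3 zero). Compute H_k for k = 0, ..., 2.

H_0 = Z,  H_1 = Z,  H_2 = 0.

H_0: b_0 = 9 − 0 − 8 = 1; torsion from ∂_1 factors > 1: none. So H_0 = Z.
H_1: b_1 = 12 − 8 − 3 = 1; torsion from ∂_2 factors > 1: none. So H_1 = Z.
H_2: b_2 = 3 − 3 − 0 = 0; torsion from ∂_3 factors > 1: none. So H_2 = 0.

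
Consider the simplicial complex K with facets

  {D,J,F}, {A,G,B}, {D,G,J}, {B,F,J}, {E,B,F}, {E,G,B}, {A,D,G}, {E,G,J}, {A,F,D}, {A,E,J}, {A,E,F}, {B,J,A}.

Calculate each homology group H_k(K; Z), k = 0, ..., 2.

Take the total order A < B < D < E < F < G < J on the vertex set. Then K (dimension 2) consists of the simplices:

  0-simplices (7): A, B, D, E, F, G, J
  1-simplices (18): AB, AD, AE, AF, AG, AJ, BE, BF, BG, BJ, DF, DG, DJ, EF, EG, EJ, FJ, GJ
  2-simplices (12): ABG, ABJ, ADF, ADG, AEF, AEJ, BEF, BEG, BFJ, DFJ, DGJ, EGJ

giving chain groups C_0 ≅ Z^7, C_1 ≅ Z^18, C_2 ≅ Z^12.

∂_1: C_1 → C_0 is given by ∂[p,q] = [q] − [p].
This gives a 7×18 integer matrix of rank 6; reducing to Smith normal form yields diagonal entries (1,1,1,1,1,1).

The boundary map ∂_2: C_2 → C_1 sends each 2-simplex [p,q,r] to [q,r] − [p,r] + [p,q]. For instance
  ∂BEG = EG − BG + BE,
  ∂ADF = DF − AF + AD.
The 18×12 boundary matrix has rank 12 and Smith normal form diag(1,1,1,1,1,1,1,1,1,1,1,2).

Reading off H_k = ker ∂_k / im ∂_{k+1}:

  H_0: rank C_0 − rank ∂_1 = 7 − 6 = 1, and the invariant factors of ∂_1 are all 1, so H_0 ≅ Z.
  H_1: rank ker ∂_1 − rank ∂_2 = (18 − 6) − 12 = 0, and ∂_2 has invariant factor 2 > 1, so H_1 ≅ Z/2.
  H_2: rank ker ∂_2 − rank ∂_3 = (12 − 12) − 0 = 0, and there is no ∂_3, so H_2 ≅ 0.

H_0 = Z,  H_1 = Z/2,  H_2 = 0.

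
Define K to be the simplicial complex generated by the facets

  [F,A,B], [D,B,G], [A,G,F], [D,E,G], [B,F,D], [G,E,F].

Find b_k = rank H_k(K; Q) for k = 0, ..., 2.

b_0 = 1, b_1 = 1, b_2 = 0.

Order the vertices as A < B < D < E < F < G. Listing each simplex with vertices in this order, K has dimension 2 with simplices:

  0-simplices (6): A, B, D, E, F, G
  1-simplices (12): AB, AF, AG, BD, BF, BG, DE, DF, DG, EF, EG, FG
  2-simplices (6): ABF, AFG, BDF, BDG, DEG, EFG

giving chain groups C_0 ≅ Z^6, C_1 ≅ Z^12, C_2 ≅ Z^6.

∂_1: C_1 → C_0 sends each edge [p,q] (with p < q) to q − p. For instance
  ∂AG = G − A.
The 6×12 boundary matrix has rank 5 and Smith normal form diag(1,1,1,1,1).

Boundary ∂_2: C_2 → C_1 maps a triangle to the signed sum of its edges. For instance
  ∂BDG = DG − BG + BD,
  ∂DEG = EG − DG + DE.
This gives a 12×6 integer matrix of rank 6; reducing to Smith normal form yields diagonal entries (1,1,1,1,1,1).

Computing H_k = (kernel of ∂_k) / (image of ∂_{k+1}):

  H_0: rank C_0 − rank ∂_1 = 6 − 5 = 1, and the invariant factors of ∂_1 are all 1, so H_0 ≅ Z.
  H_1: rank ker ∂_1 − rank ∂_2 = (12 − 5) − 6 = 1, and the invariant factors of ∂_2 are all 1, so H_1 ≅ Z.
  H_2: rank ker ∂_2 − rank ∂_3 = (6 − 6) − 0 = 0, and there is no ∂_3, so H_2 ≅ 0.

(K is a triangulation of the cylinder S^1 x I.)

Hence the Betti numbers are b_0 = 1, b_1 = 1, b_2 = 0.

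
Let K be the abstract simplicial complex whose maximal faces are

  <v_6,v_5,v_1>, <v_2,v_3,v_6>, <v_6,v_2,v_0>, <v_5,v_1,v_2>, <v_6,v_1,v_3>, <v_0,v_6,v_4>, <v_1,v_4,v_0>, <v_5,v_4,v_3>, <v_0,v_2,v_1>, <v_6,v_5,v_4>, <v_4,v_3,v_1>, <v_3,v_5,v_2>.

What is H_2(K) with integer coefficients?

H_2 ≅ 0.

Fix the vertex order v_0 < v_1 < v_2 < v_3 < v_4 < v_5 < v_6 and write every simplex with vertices in increasing order. Then dim K = 2 and the simplices of K are:

  0-simplices (7): [v_0], [v_1], [v_2], [v_3], [v_4], [v_5], [v_6]
  1-simplices (18): (18 of them)
  2-simplices (12): (12 of them)

so the chain groups are C_0 ≅ Z^7, C_1 ≅ Z^18, C_2 ≅ Z^12.

The boundary map ∂_1: C_1 → C_0 sends each edge [p,q] (with p < q) to q − p. For instance
  ∂[v_4,v_5] = [v_5] − [v_4].
This gives a 7×18 integer matrix of rank 6; reducing to Smith normal form yields diagonal entries (1,1,1,1,1,1).

∂_2: C_2 → C_1 sends each 2-simplex [p,q,r] to [q,r] − [p,r] + [p,q]. For instance
  ∂[v_4,v_5,v_6] = [v_5,v_6] − [v_4,v_6] + [v_4,v_5],
  ∂[v_0,v_1,v_4] = [v_1,v_4] − [v_0,v_4] + [v_0,v_1].
As a 18×12 matrix over Z this has rank 12, with invariant factors (1,1,1,1,1,1,1,1,1,1,1,2).

Now H_k = ker ∂_k / im ∂_{k+1}, so:

  H_2: rank ker ∂_2 − rank ∂_3 = (12 − 12) − 0 = 0, and there is no ∂_3, so H_2 ≅ 0.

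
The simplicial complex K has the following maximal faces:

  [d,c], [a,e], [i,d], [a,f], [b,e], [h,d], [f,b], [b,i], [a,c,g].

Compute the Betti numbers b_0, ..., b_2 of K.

b_0 = 1, b_1 = 2, b_2 = 0.

Fix the vertex order a < b < c < d < e < f < g < h < i and write every simplex with vertices in increasing order. Then dim K = 2 and the simplices of K are:

  0-simplices (9): a, b, c, d, e, f, g, h, i
  1-simplices (11): ac, ae, af, ag, be, bf, bi, cd, cg, dh, di
  2-simplices (1): acg

giving chain groups C_0 ≅ Z^9, C_1 ≅ Z^11, C_2 ≅ Z^1.

The boundary map ∂_1: C_1 → C_0 is given by ∂[p,q] = [q] − [p]. For instance
  ∂af = f − a.
The 9×11 boundary matrix has rank 8 and Smith normal form diag(1,1,1,1,1,1,1,1).

∂_2: C_2 → C_1 acts by ∂[p,q,r] = [q,r] − [p,r] + [p,q]. For instance
  ∂acg = cg − ag + ac.
The resulting 11×1 matrix has rank 1, and its Smith normal form has invariant factors (1).

From H_k ≅ ker(∂_k) / im(∂_{k+1}) we obtain:

  H_0: rank C_0 − rank ∂_1 = 9 − 8 = 1, and the invariant factors of ∂_1 are all 1, so H_0 = Z.
  H_1: rank ker ∂_1 − rank ∂_2 = (11 − 8) − 1 = 2, and the invariant factors of ∂_2 are all 1, so H_1 = Z^2.
  H_2: rank ker ∂_2 − rank ∂_3 = (1 − 1) − 0 = 0, and there is no ∂_3, so H_2 = 0.

As a check, the Euler characteristic is 9 − 11 + 1 = -1, which agrees with 1 − 2 + 0 = -1.

Hence the Betti numbers are b_0 = 1, b_1 = 2, b_2 = 0.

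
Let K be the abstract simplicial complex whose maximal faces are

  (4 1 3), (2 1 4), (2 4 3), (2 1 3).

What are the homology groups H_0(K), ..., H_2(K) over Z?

K has 4 vertices, 6 edges, 4 triangles.
rank ∂_0 = 0, rank ∂_1 = 3 ⇒ b_0 = 4 − 0 − 3 = 1; all invariant factors of ∂_1 are 1 so no torsion. So H_0 ≅ Z.
rank ∂_1 = 3, rank ∂_2 = 3 ⇒ b_1 = 6 − 3 − 3 = 0; all invariant factors of ∂_2 are 1 so no torsion. So H_1 ≅ 0.
rank ∂_2 = 3, rank ∂_3 = 0 ⇒ b_2 = 4 − 3 − 0 = 1. So H_2 ≅ Z.

H_0 = Z,  H_1 = 0,  H_2 = Z.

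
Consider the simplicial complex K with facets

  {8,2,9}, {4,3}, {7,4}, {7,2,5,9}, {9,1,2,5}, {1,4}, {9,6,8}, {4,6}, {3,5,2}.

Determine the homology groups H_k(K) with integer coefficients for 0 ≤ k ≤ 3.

H_0 = Z,  H_1 = Z^3,  H_2 = 0,  H_3 = 0.

Order the vertices as 1 < 2 < 3 < 4 < 5 < 6 < 7 < 8 < 9. Listing each simplex with vertices in this order, K has dimension 3 with simplices:

  0-simplices (9): [1], [2], [3], [4], [5], [6], [7], [8], [9]
  1-simplices (19): [1,2], [1,4], [1,5], [1,9], [2,3], [2,5], [2,7], [2,8], [2,9], [3,4], [3,5], [4,6], [4,7], [5,7], [5,9], [6,8], [6,9], [7,9], [8,9]
  2-simplices (10): [1,2,5], [1,2,9], [1,5,9], [2,3,5], [2,5,7], [2,5,9], [2,7,9], [2,8,9], [5,7,9], [6,8,9]
  3-simplices (2): [1,2,5,9], [2,5,7,9]

so the chain groups are C_0 ≅ Z^9, C_1 ≅ Z^19, C_2 ≅ Z^10, C_3 ≅ Z^2.

The boundary map ∂_1: C_1 → C_0 sends each edge [p,q] (with p < q) to q − p. For instance
  ∂[6,8] = [8] − [6].
This gives a 9×19 integer matrix of rank 8; reducing to Smith normal form yields diagonal entries (1,1,1,1,1,1,1,1).

The boundary map ∂_2: C_2 → C_1 acts by ∂[p,q,r] = [q,r] − [p,r] + [p,q]. For instance
  ∂[5,7,9] = [7,9] − [5,9] + [5,7],
  ∂[2,5,9] = [5,9] − [2,9] + [2,5].
This gives a 19×10 integer matrix of rank 8; reducing to Smith normal form yields diagonal entries (1,1,1,1,1,1,1,1).

The boundary map ∂_3: C_3 → C_2 sends each 3-simplex σ to the alternating sum Σ_i (−1)^i (σ with its i-th vertex removed). For instance
  ∂[1,2,5,9] = [2,5,9] − [1,5,9] + [1,2,9] − [1,2,5],
  ∂[2,5,7,9] = [5,7,9] − [2,7,9] + [2,5,9] − [2,5,7].
As a 10×2 matrix over Z this has rank 2, with invariant factors (1,1).

Now H_k = ker ∂_k / im ∂_{k+1}, so:

  H_0: rank C_0 − rank ∂_1 = 9 − 8 = 1, and the invariant factors of ∂_1 are all 1, so H_0 = Z.
  H_1: rank ker ∂_1 − rank ∂_2 = (19 − 8) − 8 = 3, and the invariant factors of ∂_2 are all 1, so H_1 = Z^3.
  H_2: rank ker ∂_2 − rank ∂_3 = (10 − 8) − 2 = 0, and the invariant factors of ∂_3 are all 1, so H_2 = 0.
  H_3: rank ker ∂_3 − rank ∂_4 = (2 − 2) − 0 = 0, and there is no ∂_4, so H_3 = 0.

As a check, the Euler characteristic is 9 − 19 + 10 − 2 = -2, which agrees with 1 − 3 + 0 − 0 = -2.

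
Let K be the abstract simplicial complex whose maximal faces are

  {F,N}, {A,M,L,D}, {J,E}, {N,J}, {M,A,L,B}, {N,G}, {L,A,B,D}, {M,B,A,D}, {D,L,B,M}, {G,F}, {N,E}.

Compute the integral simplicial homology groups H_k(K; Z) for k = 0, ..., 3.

H_0 ≅ Z^2,  H_1 ≅ Z^2,  H_2 = 0,  H_3 ≅ Z.

We work with the vertex ordering A < B < D < E < F < G < J < L < M < N. The simplices of K, each written with vertices in increasing order, are:

  0-simplices (10): A, B, D, E, F, G, J, L, M, N
  1-simplices (16): AB, AD, AL, AM, BD, BL, BM, DL, DM, EJ, EN, FG, FN, GN, JN, LM
  2-simplices (10): ABD, ABL, ABM, ADL, ADM, ALM, BDL, BDM, BLM, DLM
  3-simplices (5): ABDL, ABDM, ABLM, ADLM, BDLM

giving chain groups C_0 ≅ Z^10, C_1 ≅ Z^16, C_2 ≅ Z^10, C_3 ≅ Z^5.

The boundary map ∂_1: C_1 → C_0 is given by ∂[p,q] = [q] − [p]. For instance
  ∂FN = N − F.
This gives a 10×16 integer matrix of rank 8; reducing to Smith normal form yields diagonal entries (1,1,1,1,1,1,1,1).

The boundary map ∂_2: C_2 → C_1 sends each 2-simplex [p,q,r] to [q,r] − [p,r] + [p,q]. For instance
  ∂ADM = DM − AM + AD,
  ∂ABL = BL − AL + AB.
As a 16×10 matrix over Z this has rank 6, with invariant factors (1,1,1,1,1,1).

∂_3: C_3 → C_2 sends each 3-simplex σ to the alternating sum Σ_i (−1)^i (σ with its i-th vertex removed). For instance
  ∂ABLM = BLM − ALM + ABM − ABL,
  ∂ADLM = DLM − ALM + ADM − ADL.
The resulting 10×5 matrix has rank 4, and its Smith normal form has invariant factors (1,1,1,1).

Now H_k = ker ∂_k / im ∂_{k+1}, so:

  H_0: rank C_0 − rank ∂_1 = 10 − 8 = 2, and the invariant factors of ∂_1 are all 1, so H_0 = Z^2.
  H_1: rank ker ∂_1 − rank ∂_2 = (16 − 8) − 6 = 2, and the invariant factors of ∂_2 are all 1, so H_1 = Z^2.
  H_2: rank ker ∂_2 − rank ∂_3 = (10 − 6) − 4 = 0, and the invariant factors of ∂_3 are all 1, so H_2 = 0.
  H_3: rank ker ∂_3 − rank ∂_4 = (5 − 4) − 0 = 1, and there is no ∂_4, so H_3 = Z.

As a check, the Euler characteristic is 10 − 16 + 10 − 5 = -1, which agrees with 2 − 2 + 0 − 1 = -1.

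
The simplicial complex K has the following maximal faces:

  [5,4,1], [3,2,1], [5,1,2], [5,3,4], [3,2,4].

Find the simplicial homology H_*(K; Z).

H_0 = Z,  H_1 = Z,  H_2 = 0.

K has 5 vertices, 10 edges, 5 triangles.
rank ∂_0 = 0, rank ∂_1 = 4 ⇒ b_0 = 5 − 0 − 4 = 1; all invariant factors of ∂_1 are 1 so no torsion. So H_0 ≅ Z.
rank ∂_1 = 4, rank ∂_2 = 5 ⇒ b_1 = 10 − 4 − 5 = 1; all invariant factors of ∂_2 are 1 so no torsion. So H_1 ≅ Z.
rank ∂_2 = 5, rank ∂_3 = 0 ⇒ b_2 = 5 − 5 − 0 = 0. So H_2 ≅ 0.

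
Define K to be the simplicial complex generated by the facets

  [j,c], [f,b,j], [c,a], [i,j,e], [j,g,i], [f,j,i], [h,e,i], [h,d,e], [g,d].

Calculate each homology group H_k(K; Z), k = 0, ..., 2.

We work with the vertex ordering a < b < c < d < e < f < g < h < i < j. The simplices of K, each written with vertices in increasing order, are:

  0-simplices (10): a, b, c, d, e, f, g, h, i, j
  1-simplices (16): ac, bf, bj, cj, de, dg, dh, eh, ei, ej, fi, fj, gi, gj, hi, ij
  2-simplices (6): bfj, deh, ehi, eij, fij, gij

so the chain groups are C_0 ≅ Z^10, C_1 ≅ Z^16, C_2 ≅ Z^6.

The boundary map ∂_1: C_1 → C_0 is given by ∂[p,q] = [q] − [p].
As a 10×16 matrix over Z this has rank 9, with invariant factors (1,1,1,1,1,1,1,1,1).

Boundary ∂_2: C_2 → C_1 sends each 2-simplex [p,q,r] to [q,r] − [p,r] + [p,q]. For instance
  ∂ehi = hi − ei + eh,
  ∂fij = ij − fj + fi.
As a 16×6 matrix over Z this has rank 6, with invariant factors (1,1,1,1,1,1).

From H_k ≅ ker(∂_k) / im(∂_{k+1}) we obtain:

  H_0: rank C_0 − rank ∂_1 = 10 − 9 = 1, and the invariant factors of ∂_1 are all 1, so H_0 = Z.
  H_1: rank ker ∂_1 − rank ∂_2 = (16 − 9) − 6 = 1, and the invariant factors of ∂_2 are all 1, so H_1 = Z.
  H_2: rank ker ∂_2 − rank ∂_3 = (6 − 6) − 0 = 0, and there is no ∂_3, so H_2 = 0.

As a check, the Euler characteristic is 10 − 16 + 6 = 0, which agrees with 1 − 1 + 0 = 0.

H_0 = Z,  H_1 = Z,  H_2 = 0.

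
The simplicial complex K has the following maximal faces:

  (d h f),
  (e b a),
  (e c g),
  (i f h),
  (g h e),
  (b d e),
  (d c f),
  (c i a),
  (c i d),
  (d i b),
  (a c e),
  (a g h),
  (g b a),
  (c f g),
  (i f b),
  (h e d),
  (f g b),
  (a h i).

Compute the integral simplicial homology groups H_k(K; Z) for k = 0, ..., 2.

H_0 ≅ Z,  H_1 ≅ Z ⊕ Z/2Z,  H_2 = 0.

K has 9 vertices, 27 edges, 18 triangles.
rank ∂_0 = 0, rank ∂_1 = 8 ⇒ b_0 = 9 − 0 − 8 = 1; all invariant factors of ∂_1 are 1 so no torsion. So H_0 ≅ Z.
rank ∂_1 = 8, rank ∂_2 = 18 ⇒ b_1 = 27 − 8 − 18 = 1; ∂_2 has invariant factor(s) [2] giving torsion. So H_1 ≅ Z ⊕ Z/2Z.
rank ∂_2 = 18, rank ∂_3 = 0 ⇒ b_2 = 18 − 18 − 0 = 0. So H_2 ≅ 0.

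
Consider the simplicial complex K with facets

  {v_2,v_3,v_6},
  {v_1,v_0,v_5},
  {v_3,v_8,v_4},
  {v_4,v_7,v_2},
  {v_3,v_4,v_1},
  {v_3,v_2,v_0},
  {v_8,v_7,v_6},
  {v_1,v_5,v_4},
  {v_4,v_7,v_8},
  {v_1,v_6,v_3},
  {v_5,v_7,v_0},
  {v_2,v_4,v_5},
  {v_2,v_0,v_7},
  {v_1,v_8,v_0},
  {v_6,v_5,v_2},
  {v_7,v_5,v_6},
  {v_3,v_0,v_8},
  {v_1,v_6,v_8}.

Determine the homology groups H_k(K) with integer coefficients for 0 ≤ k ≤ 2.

K has 9 vertices, 27 edges, 18 triangles.
rank ∂_0 = 0, rank ∂_1 = 8 ⇒ b_0 = 9 − 0 − 8 = 1; all invariant factors of ∂_1 are 1 so no torsion. So H_0 = Z.
rank ∂_1 = 8, rank ∂_2 = 18 ⇒ b_1 = 27 − 8 − 18 = 1; ∂_2 has invariant factor(s) [2] giving torsion. So H_1 = Z × Z/2.
rank ∂_2 = 18, rank ∂_3 = 0 ⇒ b_2 = 18 − 18 − 0 = 0. So H_2 = 0.

H_0 = Z,  H_1 = Z × Z/2,  H_2 = 0.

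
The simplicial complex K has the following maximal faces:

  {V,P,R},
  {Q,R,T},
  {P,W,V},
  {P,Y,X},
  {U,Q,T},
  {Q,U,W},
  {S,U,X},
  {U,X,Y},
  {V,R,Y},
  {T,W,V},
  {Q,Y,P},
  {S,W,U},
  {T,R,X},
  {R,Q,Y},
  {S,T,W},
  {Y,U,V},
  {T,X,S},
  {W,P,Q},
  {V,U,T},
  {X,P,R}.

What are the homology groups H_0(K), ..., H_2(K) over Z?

Fix the vertex order P < Q < R < S < T < U < V < W < X < Y and write every simplex with vertices in increasing order. Then dim K = 2 and the simplices of K are:

  0-simplices (10): P, Q, R, S, T, U, V, W, X, Y
  1-simplices (30): PQ, PR, PV, PW, PX, PY, QR, QT, QU, QW, QY, RT, RV, RX, RY, ST, SU, SW, SX, TU, TV, TW, TX, UV, UW, UX, UY, VW, VY, XY
  2-simplices (20): PQW, PQY, PRV, PRX, PVW, PXY, QRT, QRY, QTU, QUW, RTX, RVY, STW, STX, SUW, SUX, TUV, TVW, UVY, UXY

so the chain groups are C_0 ≅ Z^10, C_1 ≅ Z^30, C_2 ≅ Z^20.

Boundary ∂_1: C_1 → C_0 is given by ∂[p,q] = [q] − [p]. For instance
  ∂SW = W − S.
The 10×30 boundary matrix has rank 9 and Smith normal form diag(1,1,1,1,1,1,1,1,1).

∂_2: C_2 → C_1 acts by ∂[p,q,r] = [q,r] − [p,r] + [p,q]. For instance
  ∂QRY = RY − QY + QR,
  ∂PVW = VW − PW + PV.
The resulting 30×20 matrix has rank 20, and its Smith normal form has invariant factors (1,1,1,1,1,1,1,1,1,1,1,1,1,1,1,1,1,1,1,2).

Reading off H_k = ker ∂_k / im ∂_{k+1}:

  H_0: rank C_0 − rank ∂_1 = 10 − 9 = 1, and the invariant factors of ∂_1 are all 1, so H_0 ≅ Z.
  H_1: rank ker ∂_1 − rank ∂_2 = (30 − 9) − 20 = 1, and ∂_2 has invariant factor 2 > 1, so H_1 ≅ Z × Z/2.
  H_2: rank ker ∂_2 − rank ∂_3 = (20 − 20) − 0 = 0, and there is no ∂_3, so H_2 ≅ 0.

As a check, the Euler characteristic is 10 − 30 + 20 = 0, which agrees with 1 − 1 + 0 = 0.

H_0 = Z,  H_1 = Z × Z/2,  H_2 = 0.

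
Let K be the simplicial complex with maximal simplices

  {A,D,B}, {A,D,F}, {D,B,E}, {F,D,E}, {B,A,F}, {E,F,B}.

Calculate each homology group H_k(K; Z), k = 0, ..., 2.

Take the total order A < B < D < E < F on the vertex set. Then K (dimension 2) consists of the simplices:

  0-simplices (5): A, B, D, E, F
  1-simplices (9): AB, AD, AF, BD, BE, BF, DE, DF, EF
  2-simplices (6): ABD, ABF, ADF, BDE, BEF, DEF

so the chain groups are C_0 ≅ Z^5, C_1 ≅ Z^9, C_2 ≅ Z^6.

∂_1: C_1 → C_0 is given by ∂[p,q] = [q] − [p].
This gives a 5×9 integer matrix of rank 4; reducing to Smith normal form yields diagonal entries (1,1,1,1).

The boundary map ∂_2: C_2 → C_1 acts by ∂[p,q,r] = [q,r] − [p,r] + [p,q]. For instance
  ∂DEF = EF − DF + DE,
  ∂BEF = EF − BF + BE.
The 9×6 boundary matrix has rank 5 and Smith normal form diag(1,1,1,1,1).

Computing H_k = (kernel of ∂_k) / (image of ∂_{k+1}):

  H_0: rank C_0 − rank ∂_1 = 5 − 4 = 1, and the invariant factors of ∂_1 are all 1, so H_0 ≅ Z.
  H_1: rank ker ∂_1 − rank ∂_2 = (9 − 4) − 5 = 0, and the invariant factors of ∂_2 are all 1, so H_1 ≅ 0.
  H_2: rank ker ∂_2 − rank ∂_3 = (6 − 5) − 0 = 1, and there is no ∂_3, so H_2 ≅ Z.

(K is a triangulation of the 2-sphere S^2.)

H_0 = Z,  H_1 = 0,  H_2 = Z.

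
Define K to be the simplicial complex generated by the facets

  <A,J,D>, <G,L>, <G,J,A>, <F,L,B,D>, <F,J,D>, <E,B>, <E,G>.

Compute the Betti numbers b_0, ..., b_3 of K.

Order the vertices as A < B < D < E < F < G < J < L. Listing each simplex with vertices in this order, K has dimension 3 with simplices:

  0-simplices (8): A, B, D, E, F, G, J, L
  1-simplices (15): AD, AG, AJ, BD, BE, BF, BL, DF, DJ, DL, EG, FJ, FL, GJ, GL
  2-simplices (7): ADJ, AGJ, BDF, BDL, BFL, DFJ, DFL
  3-simplices (1): BDFL

so the chain groups are C_0 ≅ Z^8, C_1 ≅ Z^15, C_2 ≅ Z^7, C_3 ≅ Z^1.

Boundary ∂_1: C_1 → C_0 maps an edge to its endpoints' difference, ∂[p,q] = q − p.
The resulting 8×15 matrix has rank 7, and its Smith normal form has invariant factors (1,1,1,1,1,1,1).

The boundary map ∂_2: C_2 → C_1 maps a triangle to the signed sum of its edges. For instance
  ∂AGJ = GJ − AJ + AG,
  ∂BDF = DF − BF + BD.
The 15×7 boundary matrix has rank 6 and Smith normal form diag(1,1,1,1,1,1).

The boundary map ∂_3: C_3 → C_2 sends each 3-simplex σ to the alternating sum Σ_i (−1)^i (σ with its i-th vertex removed). For instance
  ∂BDFL = DFL − BFL + BDL − BDF.
The 7×1 boundary matrix has rank 1 and Smith normal form diag(1).

From H_k ≅ ker(∂_k) / im(∂_{k+1}) we obtain:

  H_0: rank C_0 − rank ∂_1 = 8 − 7 = 1, and the invariant factors of ∂_1 are all 1, so H_0 ≅ Z.
  H_1: rank ker ∂_1 − rank ∂_2 = (15 − 7) − 6 = 2, and the invariant factors of ∂_2 are all 1, so H_1 ≅ Z^2.
  H_2: rank ker ∂_2 − rank ∂_3 = (7 − 6) − 1 = 0, and the invariant factors of ∂_3 are all 1, so H_2 ≅ 0.
  H_3: rank ker ∂_3 − rank ∂_4 = (1 − 1) − 0 = 0, and there is no ∂_4, so H_3 ≅ 0.

As a check, the Euler characteristic is 8 − 15 + 7 − 1 = -1, which agrees with 1 − 2 + 0 − 0 = -1.

Hence the Betti numbers are b_0 = 1, b_1 = 2, b_2 = 0, b_3 = 0.

b_0 = 1, b_1 = 2, b_2 = 0, b_3 = 0.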